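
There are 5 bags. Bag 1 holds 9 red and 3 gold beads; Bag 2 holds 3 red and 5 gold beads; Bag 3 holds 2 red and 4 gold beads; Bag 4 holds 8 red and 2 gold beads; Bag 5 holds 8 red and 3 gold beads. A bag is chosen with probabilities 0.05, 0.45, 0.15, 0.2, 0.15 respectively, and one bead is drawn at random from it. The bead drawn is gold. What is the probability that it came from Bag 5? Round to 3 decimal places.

Posterior probability ≈ 0.086

Tabulate prior·likelihood by source: [1] prior 0.05, lik 0.25, product 0.01250; [2] prior 0.45, lik 0.625, product 0.2812; [3] prior 0.15, lik 0.6667, product 0.1000; [4] prior 0.2, lik 0.2, product 0.04000; [5] prior 0.15, lik 0.2727, product 0.04091.
Normalizing constant = 0.47466; the posterior for Bag 5 is its product over the sum, 0.04091/0.47466 = 0.086.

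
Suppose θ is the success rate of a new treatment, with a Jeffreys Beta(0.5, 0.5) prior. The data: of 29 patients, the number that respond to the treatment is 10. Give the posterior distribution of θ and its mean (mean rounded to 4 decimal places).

The binomial likelihood is conjugate to the Beta prior: with 10 successes and 19 failures, the posterior is Beta(0.5+10, 0.5+19) = Beta(10.5, 19.5).
E[θ | data] = 10.5/(10.5+19.5) = 0.3500.

Posterior: Beta(10.5, 19.5); mean ≈ 0.3500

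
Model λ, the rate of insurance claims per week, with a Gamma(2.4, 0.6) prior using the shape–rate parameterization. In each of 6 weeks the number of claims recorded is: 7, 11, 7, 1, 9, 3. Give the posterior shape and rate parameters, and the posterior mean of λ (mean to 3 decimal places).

Total count ∑xᵢ = 38 over n = 6 weeks.
Gamma is conjugate to the Poisson likelihood: posterior is Gamma(shape = 2.4+38 = 40.4, rate = 0.6+6 = 6.6).
Posterior mean = shape/rate = 40.4/6.6 = 6.121.

Posterior: Gamma(shape=40.4, rate=6.6); mean ≈ 6.121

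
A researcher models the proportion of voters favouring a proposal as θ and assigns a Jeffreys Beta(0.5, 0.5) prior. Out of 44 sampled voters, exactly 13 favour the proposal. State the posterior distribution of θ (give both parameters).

Posterior: Beta(13.5, 31.5)

The binomial likelihood is conjugate to the Beta prior: with 13 successes and 31 failures, the posterior is Beta(0.5+13, 0.5+31) = Beta(13.5, 31.5).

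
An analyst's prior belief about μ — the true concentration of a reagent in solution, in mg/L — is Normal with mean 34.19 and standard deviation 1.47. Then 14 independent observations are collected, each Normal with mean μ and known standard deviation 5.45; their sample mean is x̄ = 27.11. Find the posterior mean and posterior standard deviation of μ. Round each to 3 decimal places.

With known σ, the Normal prior is conjugate. Weight on the data is w = (n/σ²)/(n/σ² + 1/τ₀²) = 0.471341/(0.471341+0.462770) = 0.50459.
Posterior mean = w·x̄ + (1−w)·μ₀ = 0.50459·27.11 + 0.49541·34.19 = 30.618. Posterior variance = 1/(0.471341+0.462770) = 1.07054, so SD = 1.035.

Posterior mean ≈ 30.618; posterior SD ≈ 1.035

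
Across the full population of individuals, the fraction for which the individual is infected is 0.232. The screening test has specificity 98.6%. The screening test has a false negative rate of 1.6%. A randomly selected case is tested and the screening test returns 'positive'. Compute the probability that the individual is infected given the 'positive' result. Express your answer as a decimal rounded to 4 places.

P(H | E) ≈ 0.9550

Write H for 'the individual is infected'. Prior odds H:¬H = 0.232/0.768 = 0.30208. For the 'positive' outcome, the likelihood ratio is 0.984/0.014 = 70.286.
Posterior odds = 0.30208 × 70.286 = 21.232, so P(H|E) = 21.232/(1+21.232) = 0.9550.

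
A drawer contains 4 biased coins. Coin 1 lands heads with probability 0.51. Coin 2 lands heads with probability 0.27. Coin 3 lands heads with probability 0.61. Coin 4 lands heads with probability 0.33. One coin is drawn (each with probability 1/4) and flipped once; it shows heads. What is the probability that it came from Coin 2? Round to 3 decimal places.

Posterior probability ≈ 0.157

Tabulate prior·likelihood by source: [1] prior 0.25, lik 0.51, product 0.1275; [2] prior 0.25, lik 0.27, product 0.06750; [3] prior 0.25, lik 0.61, product 0.1525; [4] prior 0.25, lik 0.33, product 0.08250.
Normalizing constant = 0.43000; the posterior for Coin 2 is its product over the sum, 0.06750/0.43000 = 0.157.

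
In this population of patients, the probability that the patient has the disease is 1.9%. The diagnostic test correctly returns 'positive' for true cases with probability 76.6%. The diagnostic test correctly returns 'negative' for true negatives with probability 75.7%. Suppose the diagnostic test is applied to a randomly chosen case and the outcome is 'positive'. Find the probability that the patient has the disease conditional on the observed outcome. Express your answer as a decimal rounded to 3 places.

P(H | E) ≈ 0.058

Write H for 'the patient has the disease'. Prior odds H:¬H = 0.019/0.981 = 0.019368. For the 'positive' outcome, the likelihood ratio is 0.766/0.243 = 3.1523.
Posterior odds = 0.019368 × 3.1523 = 0.061053, so P(H|E) = 0.061053/(1+0.061053) = 0.058.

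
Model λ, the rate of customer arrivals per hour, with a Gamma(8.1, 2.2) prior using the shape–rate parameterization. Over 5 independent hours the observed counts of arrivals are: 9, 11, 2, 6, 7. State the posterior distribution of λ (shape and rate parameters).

Posterior: Gamma(shape=43.1, rate=7.2)

Total count ∑xᵢ = 35 over n = 5 hours.
Gamma is conjugate to the Poisson likelihood: posterior is Gamma(shape = 8.1+35 = 43.1, rate = 2.2+5 = 7.2).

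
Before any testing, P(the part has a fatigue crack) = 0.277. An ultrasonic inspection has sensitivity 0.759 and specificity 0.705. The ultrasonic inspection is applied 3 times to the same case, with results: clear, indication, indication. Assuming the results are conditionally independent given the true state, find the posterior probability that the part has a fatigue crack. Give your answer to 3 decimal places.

Let H be the event that the part has a fatigue crack; start with P(H) = 0.277. P('indication'|H) = 0.759, P('indication'|¬H) = 0.295.
Update on result 1 ('clear'): P(H) ← 0.241·0.2770 / (0.241·0.2770 + 0.705·0.7230) = 0.066757/0.57647 = 0.1158.
Update on result 2 ('indication'): P(H) ← 0.759·0.1158 / (0.759·0.1158 + 0.295·0.8842) = 0.087894/0.34873 = 0.2520.
Update on result 3 ('indication'): P(H) ← 0.759·0.2520 / (0.759·0.2520 + 0.295·0.7480) = 0.19130/0.41195 = 0.4644.

Posterior P(H) ≈ 0.464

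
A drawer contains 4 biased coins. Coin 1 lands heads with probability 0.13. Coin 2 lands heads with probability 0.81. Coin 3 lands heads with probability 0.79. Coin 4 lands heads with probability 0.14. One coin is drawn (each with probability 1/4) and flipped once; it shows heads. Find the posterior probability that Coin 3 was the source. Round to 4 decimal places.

P(heads|C1) = 0.13; P(heads|C2) = 0.81; P(heads|C3) = 0.79; P(heads|C4) = 0.14.
Prior × likelihood for each source: 0.25·0.13=0.03250, 0.25·0.81=0.2025, 0.25·0.79=0.1975, 0.25·0.14=0.03500. Summing gives P(heads) = 0.46750.
P(Coin 3 | heads) = 0.1975 / 0.46750 = 0.4225.

Posterior probability ≈ 0.4225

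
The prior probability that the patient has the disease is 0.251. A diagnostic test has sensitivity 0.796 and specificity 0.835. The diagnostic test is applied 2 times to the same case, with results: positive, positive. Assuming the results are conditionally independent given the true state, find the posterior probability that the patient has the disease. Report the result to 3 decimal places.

Posterior P(H) ≈ 0.886

Let H be the event that the patient has the disease; start with P(H) = 0.251. P('positive'|H) = 0.796, P('positive'|¬H) = 0.165.
Update on result 1 ('positive'): P(H) ← 0.796·0.2510 / (0.796·0.2510 + 0.165·0.7490) = 0.19980/0.32338 = 0.6178.
Update on result 2 ('positive'): P(H) ← 0.796·0.6178 / (0.796·0.6178 + 0.165·0.3822) = 0.49180/0.55485 = 0.8864.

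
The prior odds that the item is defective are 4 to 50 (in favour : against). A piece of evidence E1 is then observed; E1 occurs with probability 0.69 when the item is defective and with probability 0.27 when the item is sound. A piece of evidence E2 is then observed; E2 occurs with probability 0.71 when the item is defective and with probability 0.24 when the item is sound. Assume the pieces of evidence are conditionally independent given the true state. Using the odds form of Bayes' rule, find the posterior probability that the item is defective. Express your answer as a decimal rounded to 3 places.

Posterior probability ≈ 0.377

Prior odds = 4/50 = 0.080000. In log-odds, ln(0.080000) = -2.5257.
Add log likelihood ratios: ln(2.5556) + ln(2.9583) = 2.0229.
Posterior log-odds = -0.50283, so posterior odds = exp(-0.50283) = 0.60481. Converting, P(H|E) = 0.60481/1.6048 = 0.377.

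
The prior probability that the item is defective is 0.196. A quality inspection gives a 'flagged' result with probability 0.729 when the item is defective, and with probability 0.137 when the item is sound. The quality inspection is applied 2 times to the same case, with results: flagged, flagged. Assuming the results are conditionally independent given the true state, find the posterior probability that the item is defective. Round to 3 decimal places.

Let H be the event that the item is defective; start with P(H) = 0.196. P('flagged'|H) = 0.729, P('flagged'|¬H) = 0.137.
Update on result 1 ('flagged'): P(H) ← 0.729·0.1960 / (0.729·0.1960 + 0.137·0.8040) = 0.14288/0.25303 = 0.5647.
Update on result 2 ('flagged'): P(H) ← 0.729·0.5647 / (0.729·0.5647 + 0.137·0.4353) = 0.41166/0.47129 = 0.8735.

Posterior P(H) ≈ 0.873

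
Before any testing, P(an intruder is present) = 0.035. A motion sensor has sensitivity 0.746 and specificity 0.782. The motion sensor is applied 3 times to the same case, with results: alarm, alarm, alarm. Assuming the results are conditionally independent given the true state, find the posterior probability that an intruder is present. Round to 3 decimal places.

Let H be the event that an intruder is present; start with P(H) = 0.035. P('alarm'|H) = 0.746, P('alarm'|¬H) = 0.218.
Update on result 1 ('alarm'): P(H) ← 0.746·0.0350 / (0.746·0.0350 + 0.218·0.9650) = 0.026110/0.23648 = 0.1104.
Update on result 2 ('alarm'): P(H) ← 0.746·0.1104 / (0.746·0.1104 + 0.218·0.8896) = 0.082367/0.27630 = 0.2981.
Update on result 3 ('alarm'): P(H) ← 0.746·0.2981 / (0.746·0.2981 + 0.218·0.7019) = 0.22239/0.37540 = 0.5924.

Posterior P(H) ≈ 0.592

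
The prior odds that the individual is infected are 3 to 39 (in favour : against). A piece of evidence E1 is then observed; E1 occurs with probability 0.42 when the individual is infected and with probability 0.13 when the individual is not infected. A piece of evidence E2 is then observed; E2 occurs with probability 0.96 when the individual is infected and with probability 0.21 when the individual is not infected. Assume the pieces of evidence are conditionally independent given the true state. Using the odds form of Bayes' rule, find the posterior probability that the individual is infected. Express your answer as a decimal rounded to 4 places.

Prior odds = 3/39 = 0.076923. In log-odds, ln(0.076923) = -2.5649.
Add log likelihood ratios: ln(3.2308) + ln(4.5714) = 2.6925.
Posterior log-odds = 0.12760, so posterior odds = exp(0.12760) = 1.1361. Converting, P(H|E) = 1.1361/2.1361 = 0.5319.

Posterior probability ≈ 0.5319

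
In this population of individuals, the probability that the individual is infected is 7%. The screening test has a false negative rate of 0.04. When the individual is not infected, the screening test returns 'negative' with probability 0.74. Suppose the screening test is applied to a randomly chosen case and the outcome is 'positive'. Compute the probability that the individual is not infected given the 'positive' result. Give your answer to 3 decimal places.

Let H be the event that the individual is infected. P(H) = 0.07, so P(¬H) = 0.93. With E the 'positive' result, P(E|H) = 0.96 and P(E|¬H) = 0.26.
P(E) = 0.96·0.07 + 0.26·0.93 = 0.067200 + 0.24180 = 0.30900.
By Bayes' theorem, P(H|E) = 0.067200 / 0.30900 = 0.217. Hence P(¬H|E) = 1 − 0.217 = 0.783.

P(¬H | E) ≈ 0.783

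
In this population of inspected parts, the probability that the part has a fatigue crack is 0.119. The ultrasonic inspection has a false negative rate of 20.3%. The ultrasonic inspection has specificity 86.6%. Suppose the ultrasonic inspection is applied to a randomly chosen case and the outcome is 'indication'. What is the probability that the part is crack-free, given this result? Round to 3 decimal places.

Let H be the event that the part has a fatigue crack. P(H) = 0.119, so P(¬H) = 0.881. With E the 'indication' result, P(E|H) = 0.797 and P(E|¬H) = 0.134.
P(E) = 0.797·0.119 + 0.134·0.881 = 0.094843 + 0.11805 = 0.21290.
By Bayes' theorem, P(H|E) = 0.094843 / 0.21290 = 0.445. Hence P(¬H|E) = 1 − 0.445 = 0.555.

P(¬H | E) ≈ 0.555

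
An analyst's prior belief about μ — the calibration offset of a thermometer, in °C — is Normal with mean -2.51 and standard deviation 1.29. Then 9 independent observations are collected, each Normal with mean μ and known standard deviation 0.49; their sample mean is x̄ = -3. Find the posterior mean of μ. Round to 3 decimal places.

With known σ, the Normal prior is conjugate. Weight on the data is w = (n/σ²)/(n/σ² + 1/τ₀²) = 37.4844/(37.4844+0.600925) = 0.98422.
Posterior mean = w·x̄ + (1−w)·μ₀ = 0.98422·-3 + 0.015778·-2.51 = -2.992.

Posterior mean ≈ -2.992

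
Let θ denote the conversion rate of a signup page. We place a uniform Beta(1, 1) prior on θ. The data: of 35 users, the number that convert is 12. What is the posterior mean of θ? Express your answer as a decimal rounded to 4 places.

The binomial likelihood is conjugate to the Beta prior: with 12 successes and 23 failures, the posterior is Beta(1+12, 1+23) = Beta(13, 24).
Posterior mean = α/(α+β) = 13/37 = 0.3514.

Posterior mean ≈ 0.3514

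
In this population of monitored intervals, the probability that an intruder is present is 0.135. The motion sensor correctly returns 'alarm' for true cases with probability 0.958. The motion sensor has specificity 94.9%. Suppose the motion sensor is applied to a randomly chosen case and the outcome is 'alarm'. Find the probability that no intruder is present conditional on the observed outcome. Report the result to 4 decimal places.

Let H be the event that an intruder is present. P(H) = 0.135, so P(¬H) = 0.865. With E the 'alarm' result, P(E|H) = 0.958 and P(E|¬H) = 0.051.
P(E) = 0.958·0.135 + 0.051·0.865 = 0.12933 + 0.044115 = 0.17344.
By Bayes' theorem, P(H|E) = 0.12933 / 0.17344 = 0.7457. Hence P(¬H|E) = 1 − 0.7457 = 0.2543.

P(¬H | E) ≈ 0.2543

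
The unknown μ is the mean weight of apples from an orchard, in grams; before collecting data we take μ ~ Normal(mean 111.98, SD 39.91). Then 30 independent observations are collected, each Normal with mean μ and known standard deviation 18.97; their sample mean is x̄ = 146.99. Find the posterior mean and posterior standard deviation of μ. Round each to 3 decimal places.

Prior precision 1/τ₀² = 1/39.91² = 0.00062782; data precision n/σ² = 30/18.97² = 0.0833655.
Posterior precision = 0.00062782 + 0.0833655 = 0.0839934, giving posterior SD = 1/√0.0839934 = 3.450.
Posterior mean = (0.00062782·111.98 + 0.0833655·146.99) / 0.0839934 = 146.728.

Posterior mean ≈ 146.728; posterior SD ≈ 3.450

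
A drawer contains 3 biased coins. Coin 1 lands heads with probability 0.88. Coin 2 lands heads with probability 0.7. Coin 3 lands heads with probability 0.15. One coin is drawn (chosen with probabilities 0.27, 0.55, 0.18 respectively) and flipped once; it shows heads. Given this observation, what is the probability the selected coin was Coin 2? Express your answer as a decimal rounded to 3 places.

Posterior probability ≈ 0.593

Tabulate prior·likelihood by source: [1] prior 0.27, lik 0.88, product 0.2376; [2] prior 0.55, lik 0.7, product 0.3850; [3] prior 0.18, lik 0.15, product 0.02700.
Normalizing constant = 0.64960; the posterior for Coin 2 is its product over the sum, 0.3850/0.64960 = 0.593.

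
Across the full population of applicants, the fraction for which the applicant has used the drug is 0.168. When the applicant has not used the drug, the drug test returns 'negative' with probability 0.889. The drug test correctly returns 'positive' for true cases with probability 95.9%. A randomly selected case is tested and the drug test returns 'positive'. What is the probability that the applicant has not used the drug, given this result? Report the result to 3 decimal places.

P(¬H | E) ≈ 0.364

Write H for 'the applicant has used the drug'. Prior odds H:¬H = 0.168/0.832 = 0.20192. For the 'positive' outcome, the likelihood ratio is 0.959/0.111 = 8.6396.
Posterior odds = 0.20192 × 8.6396 = 1.7445, so P(H|E) = 1.7445/(1+1.7445) = 0.636. Then P(¬H|E) = 1 − 0.636 = 0.364.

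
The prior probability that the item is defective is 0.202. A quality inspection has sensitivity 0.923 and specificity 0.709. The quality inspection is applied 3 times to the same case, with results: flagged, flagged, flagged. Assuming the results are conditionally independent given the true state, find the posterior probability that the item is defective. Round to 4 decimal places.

Posterior P(H) ≈ 0.8898

With H the event that the item is defective, the joint likelihood of the observed sequence is P(data|H) = 0.923·0.923·0.923 = 0.78633 and P(data|¬H) = 0.291·0.291·0.291 = 0.024642.
Bayes: P(H|data) = 0.202·0.78633 / (0.202·0.78633 + 0.798·0.024642) = 0.15884/0.17850 = 0.8898.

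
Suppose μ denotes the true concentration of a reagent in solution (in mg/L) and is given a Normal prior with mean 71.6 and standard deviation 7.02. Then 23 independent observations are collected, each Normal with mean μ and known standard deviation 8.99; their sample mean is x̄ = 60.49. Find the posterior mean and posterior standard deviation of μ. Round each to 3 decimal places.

Prior precision 1/τ₀² = 1/7.02² = 0.0202920; data precision n/σ² = 23/8.99² = 0.284583.
Posterior precision = 0.0202920 + 0.284583 = 0.304875, giving posterior SD = 1/√0.304875 = 1.811.
Posterior mean = (0.0202920·71.6 + 0.284583·60.49) / 0.304875 = 61.229.

Posterior mean ≈ 61.229; posterior SD ≈ 1.811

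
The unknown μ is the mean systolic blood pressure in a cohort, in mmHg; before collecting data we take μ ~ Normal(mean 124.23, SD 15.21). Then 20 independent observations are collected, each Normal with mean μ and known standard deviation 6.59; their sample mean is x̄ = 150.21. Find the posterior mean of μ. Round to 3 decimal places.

Posterior mean ≈ 149.968

Prior precision 1/τ₀² = 1/15.21² = 0.00432257; data precision n/σ² = 20/6.59² = 0.460531.
Posterior precision = 0.00432257 + 0.460531 = 0.464854.
Posterior mean = (0.00432257·124.23 + 0.460531·150.21) / 0.464854 = 149.968.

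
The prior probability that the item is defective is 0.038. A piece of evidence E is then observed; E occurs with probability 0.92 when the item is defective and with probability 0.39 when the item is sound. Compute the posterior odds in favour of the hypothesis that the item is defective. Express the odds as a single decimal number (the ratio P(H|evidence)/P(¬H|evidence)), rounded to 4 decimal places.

Prior odds = 0.038/(1−0.038) = 0.039501. In log-odds, ln(0.039501) = -3.2314.
Add log likelihood ratio: ln(2.3590) = 0.85823.
Posterior log-odds = -2.3732, so posterior odds = exp(-2.3732) = 0.093182.

Posterior odds ≈ 0.0932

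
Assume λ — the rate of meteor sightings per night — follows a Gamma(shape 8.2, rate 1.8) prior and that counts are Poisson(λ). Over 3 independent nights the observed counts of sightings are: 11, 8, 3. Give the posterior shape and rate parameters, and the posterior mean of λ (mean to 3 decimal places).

Posterior: Gamma(shape=30.2, rate=4.8); mean ≈ 6.292

Total count ∑xᵢ = 22 over n = 3 nights.
Gamma is conjugate to the Poisson likelihood: posterior is Gamma(shape = 8.2+22 = 30.2, rate = 1.8+3 = 4.8).
Posterior mean = shape/rate = 30.2/4.8 = 6.292.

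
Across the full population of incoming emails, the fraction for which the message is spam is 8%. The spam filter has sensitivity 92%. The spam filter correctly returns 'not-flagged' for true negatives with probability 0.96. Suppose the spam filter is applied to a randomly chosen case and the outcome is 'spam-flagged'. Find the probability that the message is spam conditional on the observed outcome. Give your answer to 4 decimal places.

P(H | E) ≈ 0.6667

Let H be the event that the message is spam. P(H) = 0.08, so P(¬H) = 0.92. With E the 'spam-flagged' result, P(E|H) = 0.92 and P(E|¬H) = 0.04.
P(E) = 0.92·0.08 + 0.04·0.92 = 0.073600 + 0.036800 = 0.11040.
By Bayes' theorem, P(H|E) = 0.073600 / 0.11040 = 0.6667.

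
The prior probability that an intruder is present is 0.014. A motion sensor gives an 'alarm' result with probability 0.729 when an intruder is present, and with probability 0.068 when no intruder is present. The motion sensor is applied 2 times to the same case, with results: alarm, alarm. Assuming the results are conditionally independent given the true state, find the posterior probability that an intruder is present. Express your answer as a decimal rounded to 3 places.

Posterior P(H) ≈ 0.620

With H the event that an intruder is present, the joint likelihood of the observed sequence is P(data|H) = 0.729·0.729 = 0.53144 and P(data|¬H) = 0.068·0.068 = 0.0046240.
Bayes: P(H|data) = 0.014·0.53144 / (0.014·0.53144 + 0.986·0.0046240) = 0.0074402/0.011999 = 0.6200.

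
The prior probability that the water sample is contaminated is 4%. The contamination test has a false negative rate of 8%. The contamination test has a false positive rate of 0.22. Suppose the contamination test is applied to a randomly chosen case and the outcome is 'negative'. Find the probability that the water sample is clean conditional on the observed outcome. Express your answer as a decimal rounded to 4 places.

P(¬H | E) ≈ 0.9957

Write H for 'the water sample is contaminated'. Prior odds H:¬H = 0.04/0.96 = 0.041667. For the 'negative' outcome, the likelihood ratio is 0.08/0.78 = 0.10256.
Posterior odds = 0.041667 × 0.10256 = 0.0042735, so P(H|E) = 0.0042735/(1+0.0042735) = 0.0043. Then P(¬H|E) = 1 − 0.0043 = 0.9957.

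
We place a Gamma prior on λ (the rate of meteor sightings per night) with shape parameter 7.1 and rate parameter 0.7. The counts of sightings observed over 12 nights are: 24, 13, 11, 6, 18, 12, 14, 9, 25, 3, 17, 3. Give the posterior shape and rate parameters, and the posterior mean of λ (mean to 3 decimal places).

Total count ∑xᵢ = 155 over n = 12 nights.
Gamma is conjugate to the Poisson likelihood: posterior is Gamma(shape = 7.1+155 = 162.1, rate = 0.7+12 = 12.7).
E[λ | data] = 162.1/12.7 = 12.764.

Posterior: Gamma(shape=162.1, rate=12.7); mean ≈ 12.764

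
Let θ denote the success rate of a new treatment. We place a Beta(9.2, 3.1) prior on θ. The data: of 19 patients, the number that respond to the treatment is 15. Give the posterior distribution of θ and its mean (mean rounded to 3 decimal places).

Posterior: Beta(24.2, 7.1); mean ≈ 0.773

Observing 15 successes and 4 failures updates Beta(9.2, 3.1) by adding the success and failure counts to the two shape parameters: α = 9.2+15 = 24.2, β = 3.1+4 = 7.1.
Posterior mean = α/(α+β) = 24.2/31.3 = 0.773.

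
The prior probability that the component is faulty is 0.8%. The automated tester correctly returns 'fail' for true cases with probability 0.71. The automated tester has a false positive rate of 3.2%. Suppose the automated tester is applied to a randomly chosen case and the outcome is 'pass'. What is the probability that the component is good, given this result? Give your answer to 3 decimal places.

Let H be the event that the component is faulty. P(H) = 0.008, so P(¬H) = 0.992. With E the 'pass' result, P(E|H) = 0.29 and P(E|¬H) = 0.968.
P(E) = 0.29·0.008 + 0.968·0.992 = 0.0023200 + 0.96026 = 0.96258.
By Bayes' theorem, P(H|E) = 0.0023200 / 0.96258 = 0.002. Hence P(¬H|E) = 1 − 0.002 = 0.998.

P(¬H | E) ≈ 0.998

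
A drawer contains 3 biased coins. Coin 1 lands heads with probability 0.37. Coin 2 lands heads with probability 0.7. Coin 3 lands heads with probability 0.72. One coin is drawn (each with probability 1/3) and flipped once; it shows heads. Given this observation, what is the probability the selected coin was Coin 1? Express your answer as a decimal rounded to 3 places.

Posterior probability ≈ 0.207

Tabulate prior·likelihood by source: [1] prior 0.333333, lik 0.37, product 0.1233; [2] prior 0.333333, lik 0.7, product 0.2333; [3] prior 0.333333, lik 0.72, product 0.2400.
Normalizing constant = 0.59667; the posterior for Coin 1 is its product over the sum, 0.1233/0.59667 = 0.207.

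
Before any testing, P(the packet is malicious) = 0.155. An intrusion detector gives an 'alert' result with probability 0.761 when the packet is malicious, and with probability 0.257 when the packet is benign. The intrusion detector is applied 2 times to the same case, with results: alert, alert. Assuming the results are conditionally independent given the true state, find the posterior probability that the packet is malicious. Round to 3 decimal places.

With H the event that the packet is malicious, the joint likelihood of the observed sequence is P(data|H) = 0.761·0.761 = 0.57912 and P(data|¬H) = 0.257·0.257 = 0.066049.
Bayes: P(H|data) = 0.155·0.57912 / (0.155·0.57912 + 0.845·0.066049) = 0.089764/0.14558 = 0.6166.

Posterior P(H) ≈ 0.617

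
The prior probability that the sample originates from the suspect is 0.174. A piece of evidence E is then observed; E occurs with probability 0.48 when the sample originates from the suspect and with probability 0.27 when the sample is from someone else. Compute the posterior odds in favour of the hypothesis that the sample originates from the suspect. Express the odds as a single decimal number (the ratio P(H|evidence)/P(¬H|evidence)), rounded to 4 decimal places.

Posterior odds ≈ 0.3745

Prior odds = 0.174/(1−0.174) = 0.21065.
Likelihood ratio for E = 0.48/0.27 = 1.7778.
Posterior odds = prior odds × LR = 0.37450.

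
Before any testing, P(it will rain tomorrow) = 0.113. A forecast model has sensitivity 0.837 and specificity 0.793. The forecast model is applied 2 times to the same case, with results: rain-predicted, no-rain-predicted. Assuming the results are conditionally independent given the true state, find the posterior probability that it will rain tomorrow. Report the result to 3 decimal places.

Posterior P(H) ≈ 0.096

Let H be the event that it will rain tomorrow; start with P(H) = 0.113. P('rain-predicted'|H) = 0.837, P('rain-predicted'|¬H) = 0.207.
Update on result 1 ('rain-predicted'): P(H) ← 0.837·0.1130 / (0.837·0.1130 + 0.207·0.8870) = 0.094581/0.27819 = 0.3400.
Update on result 2 ('no-rain-predicted'): P(H) ← 0.163·0.3400 / (0.163·0.3400 + 0.793·0.6600) = 0.055418/0.57881 = 0.0957.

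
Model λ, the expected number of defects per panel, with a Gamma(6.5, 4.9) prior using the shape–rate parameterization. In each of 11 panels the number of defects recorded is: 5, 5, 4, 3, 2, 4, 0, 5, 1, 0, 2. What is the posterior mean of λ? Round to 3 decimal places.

The Poisson likelihood adds the total count to the shape and the number of exposure periods to the rate. Here ∑xᵢ = 31 and n = 11, so shape 6.5→37.5 and rate 4.9→15.9.
E[λ | data] = 37.5/15.9 = 2.358.

Posterior mean ≈ 2.358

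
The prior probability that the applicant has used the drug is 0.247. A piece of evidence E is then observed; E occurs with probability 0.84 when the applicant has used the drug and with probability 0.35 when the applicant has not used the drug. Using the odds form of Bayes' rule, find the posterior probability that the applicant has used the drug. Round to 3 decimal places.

Posterior probability ≈ 0.440

Prior odds = 0.247/(1−0.247) = 0.32802.
Likelihood ratio for E = 0.84/0.35 = 2.4000.
Posterior odds = prior odds × LR = 0.78725.
Posterior probability = odds/(1+odds) = 0.78725/1.7873 = 0.440.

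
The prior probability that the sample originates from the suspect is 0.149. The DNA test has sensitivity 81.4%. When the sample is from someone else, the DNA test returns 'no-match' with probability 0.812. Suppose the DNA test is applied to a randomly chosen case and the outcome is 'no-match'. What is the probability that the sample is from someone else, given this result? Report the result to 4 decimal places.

Let H be the event that the sample originates from the suspect. P(H) = 0.149, so P(¬H) = 0.851. With E the 'no-match' result, P(E|H) = 0.186 and P(E|¬H) = 0.812.
P(E) = 0.186·0.149 + 0.812·0.851 = 0.027714 + 0.69101 = 0.71873.
By Bayes' theorem, P(H|E) = 0.027714 / 0.71873 = 0.0386. Hence P(¬H|E) = 1 − 0.0386 = 0.9614.

P(¬H | E) ≈ 0.9614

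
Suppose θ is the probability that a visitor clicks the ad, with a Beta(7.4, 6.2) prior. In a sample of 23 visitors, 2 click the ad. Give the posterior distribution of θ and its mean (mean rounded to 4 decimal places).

Observing 2 successes and 21 failures updates Beta(7.4, 6.2) by adding the success and failure counts to the two shape parameters: α = 7.4+2 = 9.4, β = 6.2+21 = 27.2.
Posterior mean = α/(α+β) = 9.4/36.6 = 0.2568.

Posterior: Beta(9.4, 27.2); mean ≈ 0.2568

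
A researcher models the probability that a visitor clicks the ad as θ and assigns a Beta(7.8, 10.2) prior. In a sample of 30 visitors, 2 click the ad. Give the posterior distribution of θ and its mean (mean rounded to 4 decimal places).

Observing 2 successes and 28 failures updates Beta(7.8, 10.2) by adding the success and failure counts to the two shape parameters: α = 7.8+2 = 9.8, β = 10.2+28 = 38.2.
E[θ | data] = 9.8/(9.8+38.2) = 0.2042.

Posterior: Beta(9.8, 38.2); mean ≈ 0.2042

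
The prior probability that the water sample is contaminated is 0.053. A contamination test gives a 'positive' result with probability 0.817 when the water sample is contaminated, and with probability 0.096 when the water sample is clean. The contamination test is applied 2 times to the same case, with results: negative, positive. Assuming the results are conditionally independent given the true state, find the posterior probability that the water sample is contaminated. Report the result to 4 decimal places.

Posterior P(H) ≈ 0.0879

Let H be the event that the water sample is contaminated; start with P(H) = 0.053. P('positive'|H) = 0.817, P('positive'|¬H) = 0.096.
Update on result 1 ('negative'): P(H) ← 0.183·0.0530 / (0.183·0.0530 + 0.904·0.9470) = 0.0096990/0.86579 = 0.0112.
Update on result 2 ('positive'): P(H) ← 0.817·0.0112 / (0.817·0.0112 + 0.096·0.9888) = 0.0091525/0.10408 = 0.0879.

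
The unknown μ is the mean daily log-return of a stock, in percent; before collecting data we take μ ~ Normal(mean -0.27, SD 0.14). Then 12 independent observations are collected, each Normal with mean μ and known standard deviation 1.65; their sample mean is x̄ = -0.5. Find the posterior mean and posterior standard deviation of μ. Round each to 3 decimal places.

Prior precision 1/τ₀² = 1/0.14² = 51.0204; data precision n/σ² = 12/1.65² = 4.40771.
Posterior precision = 51.0204 + 4.40771 = 55.4281, giving posterior SD = 1/√55.4281 = 0.134.
Posterior mean = (51.0204·-0.27 + 4.40771·-0.5) / 55.4281 = -0.288.

Posterior mean ≈ -0.288; posterior SD ≈ 0.134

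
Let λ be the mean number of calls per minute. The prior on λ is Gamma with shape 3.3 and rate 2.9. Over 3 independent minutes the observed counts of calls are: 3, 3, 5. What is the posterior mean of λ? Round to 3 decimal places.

The Poisson likelihood adds the total count to the shape and the number of exposure periods to the rate. Here ∑xᵢ = 11 and n = 3, so shape 3.3→14.3 and rate 2.9→5.9.
Posterior mean = shape/rate = 14.3/5.9 = 2.424.

Posterior mean ≈ 2.424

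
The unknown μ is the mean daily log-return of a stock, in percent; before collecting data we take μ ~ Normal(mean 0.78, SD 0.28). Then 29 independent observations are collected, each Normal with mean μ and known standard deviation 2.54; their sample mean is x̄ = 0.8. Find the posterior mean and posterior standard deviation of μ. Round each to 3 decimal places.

With known σ, the Normal prior is conjugate. Weight on the data is w = (n/σ²)/(n/σ² + 1/τ₀²) = 4.49501/(4.49501+12.7551) = 0.26058.
Posterior mean = w·x̄ + (1−w)·μ₀ = 0.26058·0.8 + 0.73942·0.78 = 0.785. Posterior variance = 1/(4.49501+12.7551) = 0.0579706, so SD = 0.241.

Posterior mean ≈ 0.785; posterior SD ≈ 0.241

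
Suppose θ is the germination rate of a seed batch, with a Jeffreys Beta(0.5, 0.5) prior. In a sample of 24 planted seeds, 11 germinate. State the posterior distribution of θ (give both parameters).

Posterior: Beta(11.5, 13.5)

The binomial likelihood is conjugate to the Beta prior: with 11 successes and 13 failures, the posterior is Beta(0.5+11, 0.5+13) = Beta(11.5, 13.5).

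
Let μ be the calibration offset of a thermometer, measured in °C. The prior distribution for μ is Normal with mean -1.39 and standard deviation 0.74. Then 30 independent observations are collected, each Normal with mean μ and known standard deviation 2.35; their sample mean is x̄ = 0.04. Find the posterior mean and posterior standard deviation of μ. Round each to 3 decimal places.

Posterior mean ≈ -0.320; posterior SD ≈ 0.371

With known σ, the Normal prior is conjugate. Weight on the data is w = (n/σ²)/(n/σ² + 1/τ₀²) = 5.43232/(5.43232+1.82615) = 0.74841.
Posterior mean = w·x̄ + (1−w)·μ₀ = 0.74841·0.04 + 0.25159·-1.39 = -0.320. Posterior variance = 1/(5.43232+1.82615) = 0.137770, so SD = 0.371.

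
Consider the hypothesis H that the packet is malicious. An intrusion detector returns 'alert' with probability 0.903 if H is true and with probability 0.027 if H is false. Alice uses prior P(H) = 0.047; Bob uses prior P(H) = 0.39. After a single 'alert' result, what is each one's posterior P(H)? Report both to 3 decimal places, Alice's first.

Alice: 0.623; Bob: 0.955

The likelihood ratio for an 'alert' result is 0.903/0.027 = 33.444.
Alice: prior odds 0.047/0.953 = 0.049318; posterior odds 1.6494; posterior probability 0.623.
Bob: prior odds 0.39/0.61 = 0.63934; posterior odds 21.383; posterior probability 0.955.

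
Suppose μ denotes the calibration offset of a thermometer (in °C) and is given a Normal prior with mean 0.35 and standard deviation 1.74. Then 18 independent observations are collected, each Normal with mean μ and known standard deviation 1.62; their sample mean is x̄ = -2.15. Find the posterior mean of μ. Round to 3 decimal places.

With known σ, the Normal prior is conjugate. Weight on the data is w = (n/σ²)/(n/σ² + 1/τ₀²) = 6.85871/(6.85871+0.330295) = 0.95406.
Posterior mean = w·x̄ + (1−w)·μ₀ = 0.95406·-2.15 + 0.045944·0.35 = -2.035.

Posterior mean ≈ -2.035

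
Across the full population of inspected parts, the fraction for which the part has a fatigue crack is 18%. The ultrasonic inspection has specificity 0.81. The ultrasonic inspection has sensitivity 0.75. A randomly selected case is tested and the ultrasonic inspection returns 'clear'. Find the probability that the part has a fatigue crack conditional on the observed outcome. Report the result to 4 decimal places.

Write H for 'the part has a fatigue crack'. Prior odds H:¬H = 0.18/0.82 = 0.21951. For the 'clear' outcome, the likelihood ratio is 0.25/0.81 = 0.30864.
Posterior odds = 0.21951 × 0.30864 = 0.067751, so P(H|E) = 0.067751/(1+0.067751) = 0.0635.

P(H | E) ≈ 0.0635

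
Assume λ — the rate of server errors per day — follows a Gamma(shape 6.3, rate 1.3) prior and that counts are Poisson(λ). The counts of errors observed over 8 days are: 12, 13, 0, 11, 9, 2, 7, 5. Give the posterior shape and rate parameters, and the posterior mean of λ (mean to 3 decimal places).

Posterior: Gamma(shape=65.3, rate=9.3); mean ≈ 7.022

Total count ∑xᵢ = 59 over n = 8 days.
Gamma is conjugate to the Poisson likelihood: posterior is Gamma(shape = 6.3+59 = 65.3, rate = 1.3+8 = 9.3).
Posterior mean = shape/rate = 65.3/9.3 = 7.022.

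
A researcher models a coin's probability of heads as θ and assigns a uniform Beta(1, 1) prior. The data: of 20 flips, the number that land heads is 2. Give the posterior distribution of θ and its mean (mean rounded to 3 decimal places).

Posterior: Beta(3, 19); mean ≈ 0.136

The binomial likelihood is conjugate to the Beta prior: with 2 successes and 18 failures, the posterior is Beta(1+2, 1+18) = Beta(3, 19).
E[θ | data] = 3/(3+19) = 0.136.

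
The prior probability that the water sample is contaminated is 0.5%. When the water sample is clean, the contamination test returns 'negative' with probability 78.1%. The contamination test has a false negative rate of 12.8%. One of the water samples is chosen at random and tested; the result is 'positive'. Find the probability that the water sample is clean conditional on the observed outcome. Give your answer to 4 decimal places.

Write H for 'the water sample is contaminated'. Prior odds H:¬H = 0.005/0.995 = 0.0050251. For the 'positive' outcome, the likelihood ratio is 0.872/0.219 = 3.9817.
Posterior odds = 0.0050251 × 3.9817 = 0.020009, so P(H|E) = 0.020009/(1+0.020009) = 0.0196. Then P(¬H|E) = 1 − 0.0196 = 0.9804.

P(¬H | E) ≈ 0.9804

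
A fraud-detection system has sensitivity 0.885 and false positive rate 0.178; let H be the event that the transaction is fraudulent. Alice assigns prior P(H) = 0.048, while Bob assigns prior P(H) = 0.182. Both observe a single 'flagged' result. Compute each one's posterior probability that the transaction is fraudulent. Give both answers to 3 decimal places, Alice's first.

Alice: 0.200; Bob: 0.525

The likelihood ratio for a 'flagged' result is 0.885/0.178 = 4.9719.
Alice: prior odds 0.048/0.952 = 0.050420; posterior odds 0.25068; posterior probability 0.200.
Bob: prior odds 0.182/0.818 = 0.22249; posterior odds 1.1062; posterior probability 0.525.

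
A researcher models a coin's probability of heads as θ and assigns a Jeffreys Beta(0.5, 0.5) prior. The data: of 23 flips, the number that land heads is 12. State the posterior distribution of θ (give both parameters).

Posterior: Beta(12.5, 11.5)

Observing 12 successes and 11 failures updates Beta(0.5, 0.5) by adding the success and failure counts to the two shape parameters: α = 0.5+12 = 12.5, β = 0.5+11 = 11.5.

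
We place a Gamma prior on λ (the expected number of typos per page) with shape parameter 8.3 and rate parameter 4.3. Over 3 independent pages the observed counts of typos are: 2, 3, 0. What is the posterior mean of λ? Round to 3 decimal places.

Total count ∑xᵢ = 5 over n = 3 pages.
Gamma is conjugate to the Poisson likelihood: posterior is Gamma(shape = 8.3+5 = 13.3, rate = 4.3+3 = 7.3).
E[λ | data] = 13.3/7.3 = 1.822.

Posterior mean ≈ 1.822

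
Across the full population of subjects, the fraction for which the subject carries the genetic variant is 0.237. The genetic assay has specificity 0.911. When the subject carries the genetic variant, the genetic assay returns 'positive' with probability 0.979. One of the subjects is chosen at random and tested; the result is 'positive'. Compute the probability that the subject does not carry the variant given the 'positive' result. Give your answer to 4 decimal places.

P(¬H | E) ≈ 0.2264

Let H be the event that the subject carries the genetic variant. P(H) = 0.237, so P(¬H) = 0.763. With E the 'positive' result, P(E|H) = 0.979 and P(E|¬H) = 0.089.
P(E) = 0.979·0.237 + 0.089·0.763 = 0.23202 + 0.067907 = 0.29993.
By Bayes' theorem, P(H|E) = 0.23202 / 0.29993 = 0.7736. Hence P(¬H|E) = 1 − 0.7736 = 0.2264.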